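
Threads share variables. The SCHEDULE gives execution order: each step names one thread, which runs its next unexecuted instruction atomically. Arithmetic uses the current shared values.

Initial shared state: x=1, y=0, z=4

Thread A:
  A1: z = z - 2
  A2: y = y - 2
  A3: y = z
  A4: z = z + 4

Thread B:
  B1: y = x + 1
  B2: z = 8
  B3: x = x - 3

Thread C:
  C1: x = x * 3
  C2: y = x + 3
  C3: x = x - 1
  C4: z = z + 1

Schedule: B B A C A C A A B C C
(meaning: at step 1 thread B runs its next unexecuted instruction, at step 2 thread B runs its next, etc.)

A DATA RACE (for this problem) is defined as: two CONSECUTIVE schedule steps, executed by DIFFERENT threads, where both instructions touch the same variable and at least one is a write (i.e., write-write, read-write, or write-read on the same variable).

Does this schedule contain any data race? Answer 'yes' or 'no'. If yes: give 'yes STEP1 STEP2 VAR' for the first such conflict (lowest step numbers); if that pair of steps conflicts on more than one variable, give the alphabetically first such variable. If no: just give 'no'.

Steps 1,2: same thread (B). No race.
Steps 2,3: B(z = 8) vs A(z = z - 2). RACE on z (W-W).
Steps 3,4: A(r=z,w=z) vs C(r=x,w=x). No conflict.
Steps 4,5: C(r=x,w=x) vs A(r=y,w=y). No conflict.
Steps 5,6: A(y = y - 2) vs C(y = x + 3). RACE on y (W-W).
Steps 6,7: C(y = x + 3) vs A(y = z). RACE on y (W-W).
Steps 7,8: same thread (A). No race.
Steps 8,9: A(r=z,w=z) vs B(r=x,w=x). No conflict.
Steps 9,10: B(x = x - 3) vs C(x = x - 1). RACE on x (W-W).
Steps 10,11: same thread (C). No race.
First conflict at steps 2,3.

Answer: yes 2 3 z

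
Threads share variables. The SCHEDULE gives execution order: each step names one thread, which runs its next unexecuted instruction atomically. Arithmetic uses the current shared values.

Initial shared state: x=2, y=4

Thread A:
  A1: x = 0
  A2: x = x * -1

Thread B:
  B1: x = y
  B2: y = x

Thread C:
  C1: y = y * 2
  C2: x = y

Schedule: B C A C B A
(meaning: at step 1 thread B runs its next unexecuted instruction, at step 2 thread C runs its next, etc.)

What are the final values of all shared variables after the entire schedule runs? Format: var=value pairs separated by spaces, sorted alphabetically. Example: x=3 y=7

Answer: x=-8 y=8

Derivation:
Step 1: thread B executes B1 (x = y). Shared: x=4 y=4. PCs: A@0 B@1 C@0
Step 2: thread C executes C1 (y = y * 2). Shared: x=4 y=8. PCs: A@0 B@1 C@1
Step 3: thread A executes A1 (x = 0). Shared: x=0 y=8. PCs: A@1 B@1 C@1
Step 4: thread C executes C2 (x = y). Shared: x=8 y=8. PCs: A@1 B@1 C@2
Step 5: thread B executes B2 (y = x). Shared: x=8 y=8. PCs: A@1 B@2 C@2
Step 6: thread A executes A2 (x = x * -1). Shared: x=-8 y=8. PCs: A@2 B@2 C@2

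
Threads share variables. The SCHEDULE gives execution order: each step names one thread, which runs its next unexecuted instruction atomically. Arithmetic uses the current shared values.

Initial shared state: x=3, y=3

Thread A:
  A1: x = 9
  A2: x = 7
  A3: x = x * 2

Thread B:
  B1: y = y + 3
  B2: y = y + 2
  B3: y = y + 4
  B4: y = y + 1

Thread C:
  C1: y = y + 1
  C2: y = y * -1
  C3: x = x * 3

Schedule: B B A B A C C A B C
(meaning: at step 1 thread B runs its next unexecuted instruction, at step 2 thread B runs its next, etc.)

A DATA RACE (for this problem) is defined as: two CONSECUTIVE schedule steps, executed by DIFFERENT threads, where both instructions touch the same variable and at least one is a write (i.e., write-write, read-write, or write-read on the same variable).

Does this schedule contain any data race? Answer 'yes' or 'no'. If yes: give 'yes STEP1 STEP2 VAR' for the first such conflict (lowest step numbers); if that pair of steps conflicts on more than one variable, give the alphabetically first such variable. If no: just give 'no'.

Answer: no

Derivation:
Steps 1,2: same thread (B). No race.
Steps 2,3: B(r=y,w=y) vs A(r=-,w=x). No conflict.
Steps 3,4: A(r=-,w=x) vs B(r=y,w=y). No conflict.
Steps 4,5: B(r=y,w=y) vs A(r=-,w=x). No conflict.
Steps 5,6: A(r=-,w=x) vs C(r=y,w=y). No conflict.
Steps 6,7: same thread (C). No race.
Steps 7,8: C(r=y,w=y) vs A(r=x,w=x). No conflict.
Steps 8,9: A(r=x,w=x) vs B(r=y,w=y). No conflict.
Steps 9,10: B(r=y,w=y) vs C(r=x,w=x). No conflict.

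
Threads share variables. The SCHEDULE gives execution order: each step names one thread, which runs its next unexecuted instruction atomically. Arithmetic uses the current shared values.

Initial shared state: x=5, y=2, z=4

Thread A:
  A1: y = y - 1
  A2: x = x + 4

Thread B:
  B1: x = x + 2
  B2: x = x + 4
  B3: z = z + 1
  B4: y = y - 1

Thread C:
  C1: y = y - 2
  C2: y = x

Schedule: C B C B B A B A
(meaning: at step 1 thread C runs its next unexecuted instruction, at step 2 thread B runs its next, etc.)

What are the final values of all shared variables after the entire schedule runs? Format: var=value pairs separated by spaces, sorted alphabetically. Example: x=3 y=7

Answer: x=15 y=5 z=5

Derivation:
Step 1: thread C executes C1 (y = y - 2). Shared: x=5 y=0 z=4. PCs: A@0 B@0 C@1
Step 2: thread B executes B1 (x = x + 2). Shared: x=7 y=0 z=4. PCs: A@0 B@1 C@1
Step 3: thread C executes C2 (y = x). Shared: x=7 y=7 z=4. PCs: A@0 B@1 C@2
Step 4: thread B executes B2 (x = x + 4). Shared: x=11 y=7 z=4. PCs: A@0 B@2 C@2
Step 5: thread B executes B3 (z = z + 1). Shared: x=11 y=7 z=5. PCs: A@0 B@3 C@2
Step 6: thread A executes A1 (y = y - 1). Shared: x=11 y=6 z=5. PCs: A@1 B@3 C@2
Step 7: thread B executes B4 (y = y - 1). Shared: x=11 y=5 z=5. PCs: A@1 B@4 C@2
Step 8: thread A executes A2 (x = x + 4). Shared: x=15 y=5 z=5. PCs: A@2 B@4 C@2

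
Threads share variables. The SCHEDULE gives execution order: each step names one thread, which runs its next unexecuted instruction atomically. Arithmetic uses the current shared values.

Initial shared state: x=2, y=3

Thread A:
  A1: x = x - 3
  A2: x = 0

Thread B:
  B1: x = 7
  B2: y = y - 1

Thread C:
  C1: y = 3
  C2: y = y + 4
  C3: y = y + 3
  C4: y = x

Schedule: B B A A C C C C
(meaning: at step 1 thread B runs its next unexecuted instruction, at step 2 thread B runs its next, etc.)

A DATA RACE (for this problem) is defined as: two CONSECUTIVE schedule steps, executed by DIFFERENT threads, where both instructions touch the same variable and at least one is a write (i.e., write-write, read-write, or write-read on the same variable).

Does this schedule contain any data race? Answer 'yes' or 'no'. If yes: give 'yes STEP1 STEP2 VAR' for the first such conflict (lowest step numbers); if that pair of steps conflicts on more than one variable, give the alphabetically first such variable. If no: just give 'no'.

Answer: no

Derivation:
Steps 1,2: same thread (B). No race.
Steps 2,3: B(r=y,w=y) vs A(r=x,w=x). No conflict.
Steps 3,4: same thread (A). No race.
Steps 4,5: A(r=-,w=x) vs C(r=-,w=y). No conflict.
Steps 5,6: same thread (C). No race.
Steps 6,7: same thread (C). No race.
Steps 7,8: same thread (C). No race.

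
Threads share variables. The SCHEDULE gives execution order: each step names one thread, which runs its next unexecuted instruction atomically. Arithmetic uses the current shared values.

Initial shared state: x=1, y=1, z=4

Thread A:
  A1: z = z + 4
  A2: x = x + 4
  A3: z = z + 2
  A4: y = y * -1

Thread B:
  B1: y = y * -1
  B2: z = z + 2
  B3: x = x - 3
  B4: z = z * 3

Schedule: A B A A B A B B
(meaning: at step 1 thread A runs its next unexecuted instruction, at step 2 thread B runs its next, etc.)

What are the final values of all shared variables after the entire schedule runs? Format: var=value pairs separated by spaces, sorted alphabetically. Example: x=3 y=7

Answer: x=2 y=1 z=36

Derivation:
Step 1: thread A executes A1 (z = z + 4). Shared: x=1 y=1 z=8. PCs: A@1 B@0
Step 2: thread B executes B1 (y = y * -1). Shared: x=1 y=-1 z=8. PCs: A@1 B@1
Step 3: thread A executes A2 (x = x + 4). Shared: x=5 y=-1 z=8. PCs: A@2 B@1
Step 4: thread A executes A3 (z = z + 2). Shared: x=5 y=-1 z=10. PCs: A@3 B@1
Step 5: thread B executes B2 (z = z + 2). Shared: x=5 y=-1 z=12. PCs: A@3 B@2
Step 6: thread A executes A4 (y = y * -1). Shared: x=5 y=1 z=12. PCs: A@4 B@2
Step 7: thread B executes B3 (x = x - 3). Shared: x=2 y=1 z=12. PCs: A@4 B@3
Step 8: thread B executes B4 (z = z * 3). Shared: x=2 y=1 z=36. PCs: A@4 B@4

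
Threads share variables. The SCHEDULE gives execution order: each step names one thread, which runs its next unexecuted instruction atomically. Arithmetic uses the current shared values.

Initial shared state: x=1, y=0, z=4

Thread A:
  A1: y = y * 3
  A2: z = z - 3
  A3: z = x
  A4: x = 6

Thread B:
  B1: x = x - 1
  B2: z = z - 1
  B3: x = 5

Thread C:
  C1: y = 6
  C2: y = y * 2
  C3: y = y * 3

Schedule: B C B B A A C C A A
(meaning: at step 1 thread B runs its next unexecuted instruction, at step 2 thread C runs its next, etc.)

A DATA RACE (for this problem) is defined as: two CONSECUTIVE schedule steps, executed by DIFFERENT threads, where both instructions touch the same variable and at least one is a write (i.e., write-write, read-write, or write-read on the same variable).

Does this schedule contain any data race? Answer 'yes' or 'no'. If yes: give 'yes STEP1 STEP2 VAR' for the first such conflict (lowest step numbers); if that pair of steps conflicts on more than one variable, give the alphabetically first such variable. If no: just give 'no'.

Steps 1,2: B(r=x,w=x) vs C(r=-,w=y). No conflict.
Steps 2,3: C(r=-,w=y) vs B(r=z,w=z). No conflict.
Steps 3,4: same thread (B). No race.
Steps 4,5: B(r=-,w=x) vs A(r=y,w=y). No conflict.
Steps 5,6: same thread (A). No race.
Steps 6,7: A(r=z,w=z) vs C(r=y,w=y). No conflict.
Steps 7,8: same thread (C). No race.
Steps 8,9: C(r=y,w=y) vs A(r=x,w=z). No conflict.
Steps 9,10: same thread (A). No race.

Answer: no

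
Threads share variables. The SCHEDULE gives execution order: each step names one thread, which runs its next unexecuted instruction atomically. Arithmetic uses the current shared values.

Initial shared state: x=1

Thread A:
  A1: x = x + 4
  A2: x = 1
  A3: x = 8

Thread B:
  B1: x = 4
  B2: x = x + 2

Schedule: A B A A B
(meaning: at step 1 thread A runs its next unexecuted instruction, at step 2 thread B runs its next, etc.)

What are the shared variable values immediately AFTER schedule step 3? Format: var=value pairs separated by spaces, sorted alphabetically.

Answer: x=1

Derivation:
Step 1: thread A executes A1 (x = x + 4). Shared: x=5. PCs: A@1 B@0
Step 2: thread B executes B1 (x = 4). Shared: x=4. PCs: A@1 B@1
Step 3: thread A executes A2 (x = 1). Shared: x=1. PCs: A@2 B@1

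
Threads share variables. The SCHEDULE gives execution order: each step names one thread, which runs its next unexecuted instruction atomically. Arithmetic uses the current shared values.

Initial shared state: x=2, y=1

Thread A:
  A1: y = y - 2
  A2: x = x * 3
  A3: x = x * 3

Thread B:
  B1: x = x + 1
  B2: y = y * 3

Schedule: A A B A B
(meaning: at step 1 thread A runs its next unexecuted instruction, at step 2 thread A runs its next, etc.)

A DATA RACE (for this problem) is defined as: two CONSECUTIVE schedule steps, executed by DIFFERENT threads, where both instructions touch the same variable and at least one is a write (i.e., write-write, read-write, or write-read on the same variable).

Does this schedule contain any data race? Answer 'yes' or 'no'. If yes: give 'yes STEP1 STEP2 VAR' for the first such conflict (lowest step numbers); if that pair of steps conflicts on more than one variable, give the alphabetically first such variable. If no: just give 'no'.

Steps 1,2: same thread (A). No race.
Steps 2,3: A(x = x * 3) vs B(x = x + 1). RACE on x (W-W).
Steps 3,4: B(x = x + 1) vs A(x = x * 3). RACE on x (W-W).
Steps 4,5: A(r=x,w=x) vs B(r=y,w=y). No conflict.
First conflict at steps 2,3.

Answer: yes 2 3 x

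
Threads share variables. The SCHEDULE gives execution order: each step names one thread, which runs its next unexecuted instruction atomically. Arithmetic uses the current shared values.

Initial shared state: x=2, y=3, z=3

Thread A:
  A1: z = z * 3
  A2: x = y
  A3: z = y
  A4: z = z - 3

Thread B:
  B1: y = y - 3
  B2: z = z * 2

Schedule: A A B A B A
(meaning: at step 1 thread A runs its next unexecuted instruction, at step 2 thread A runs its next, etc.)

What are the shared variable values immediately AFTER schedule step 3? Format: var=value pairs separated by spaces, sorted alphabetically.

Step 1: thread A executes A1 (z = z * 3). Shared: x=2 y=3 z=9. PCs: A@1 B@0
Step 2: thread A executes A2 (x = y). Shared: x=3 y=3 z=9. PCs: A@2 B@0
Step 3: thread B executes B1 (y = y - 3). Shared: x=3 y=0 z=9. PCs: A@2 B@1

Answer: x=3 y=0 z=9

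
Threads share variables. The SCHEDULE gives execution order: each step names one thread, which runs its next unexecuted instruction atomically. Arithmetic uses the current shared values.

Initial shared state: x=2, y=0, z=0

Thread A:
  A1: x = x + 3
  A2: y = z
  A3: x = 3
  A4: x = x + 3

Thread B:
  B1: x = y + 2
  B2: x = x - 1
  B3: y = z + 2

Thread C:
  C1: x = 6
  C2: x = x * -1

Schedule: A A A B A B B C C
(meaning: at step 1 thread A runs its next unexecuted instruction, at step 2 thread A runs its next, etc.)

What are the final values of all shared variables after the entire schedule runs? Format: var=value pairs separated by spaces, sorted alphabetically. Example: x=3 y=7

Answer: x=-6 y=2 z=0

Derivation:
Step 1: thread A executes A1 (x = x + 3). Shared: x=5 y=0 z=0. PCs: A@1 B@0 C@0
Step 2: thread A executes A2 (y = z). Shared: x=5 y=0 z=0. PCs: A@2 B@0 C@0
Step 3: thread A executes A3 (x = 3). Shared: x=3 y=0 z=0. PCs: A@3 B@0 C@0
Step 4: thread B executes B1 (x = y + 2). Shared: x=2 y=0 z=0. PCs: A@3 B@1 C@0
Step 5: thread A executes A4 (x = x + 3). Shared: x=5 y=0 z=0. PCs: A@4 B@1 C@0
Step 6: thread B executes B2 (x = x - 1). Shared: x=4 y=0 z=0. PCs: A@4 B@2 C@0
Step 7: thread B executes B3 (y = z + 2). Shared: x=4 y=2 z=0. PCs: A@4 B@3 C@0
Step 8: thread C executes C1 (x = 6). Shared: x=6 y=2 z=0. PCs: A@4 B@3 C@1
Step 9: thread C executes C2 (x = x * -1). Shared: x=-6 y=2 z=0. PCs: A@4 B@3 C@2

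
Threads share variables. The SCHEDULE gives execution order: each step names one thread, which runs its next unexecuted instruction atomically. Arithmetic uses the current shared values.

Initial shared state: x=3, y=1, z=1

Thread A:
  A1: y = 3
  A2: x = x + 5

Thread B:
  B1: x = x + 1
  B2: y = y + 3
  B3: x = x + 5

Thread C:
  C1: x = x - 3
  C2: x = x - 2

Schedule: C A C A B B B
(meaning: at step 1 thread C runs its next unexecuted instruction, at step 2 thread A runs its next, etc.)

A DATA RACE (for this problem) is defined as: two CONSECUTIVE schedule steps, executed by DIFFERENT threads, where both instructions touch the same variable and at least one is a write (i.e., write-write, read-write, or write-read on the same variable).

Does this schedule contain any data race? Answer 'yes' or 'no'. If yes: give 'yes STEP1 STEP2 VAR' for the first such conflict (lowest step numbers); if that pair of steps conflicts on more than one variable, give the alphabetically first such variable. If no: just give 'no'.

Steps 1,2: C(r=x,w=x) vs A(r=-,w=y). No conflict.
Steps 2,3: A(r=-,w=y) vs C(r=x,w=x). No conflict.
Steps 3,4: C(x = x - 2) vs A(x = x + 5). RACE on x (W-W).
Steps 4,5: A(x = x + 5) vs B(x = x + 1). RACE on x (W-W).
Steps 5,6: same thread (B). No race.
Steps 6,7: same thread (B). No race.
First conflict at steps 3,4.

Answer: yes 3 4 x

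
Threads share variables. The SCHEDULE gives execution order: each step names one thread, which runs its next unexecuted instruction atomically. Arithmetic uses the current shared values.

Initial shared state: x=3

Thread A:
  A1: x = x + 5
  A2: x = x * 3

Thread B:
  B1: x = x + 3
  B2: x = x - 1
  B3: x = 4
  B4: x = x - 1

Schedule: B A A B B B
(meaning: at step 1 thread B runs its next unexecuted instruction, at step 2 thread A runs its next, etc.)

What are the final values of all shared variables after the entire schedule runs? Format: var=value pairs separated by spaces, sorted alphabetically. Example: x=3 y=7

Answer: x=3

Derivation:
Step 1: thread B executes B1 (x = x + 3). Shared: x=6. PCs: A@0 B@1
Step 2: thread A executes A1 (x = x + 5). Shared: x=11. PCs: A@1 B@1
Step 3: thread A executes A2 (x = x * 3). Shared: x=33. PCs: A@2 B@1
Step 4: thread B executes B2 (x = x - 1). Shared: x=32. PCs: A@2 B@2
Step 5: thread B executes B3 (x = 4). Shared: x=4. PCs: A@2 B@3
Step 6: thread B executes B4 (x = x - 1). Shared: x=3. PCs: A@2 B@4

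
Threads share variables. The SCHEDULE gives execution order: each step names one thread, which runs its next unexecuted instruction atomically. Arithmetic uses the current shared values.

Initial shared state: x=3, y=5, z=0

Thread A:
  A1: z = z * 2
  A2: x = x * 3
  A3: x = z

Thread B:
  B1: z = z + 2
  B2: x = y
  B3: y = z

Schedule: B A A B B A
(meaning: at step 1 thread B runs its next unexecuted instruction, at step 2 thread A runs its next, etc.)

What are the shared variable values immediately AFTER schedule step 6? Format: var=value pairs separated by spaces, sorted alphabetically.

Answer: x=4 y=4 z=4

Derivation:
Step 1: thread B executes B1 (z = z + 2). Shared: x=3 y=5 z=2. PCs: A@0 B@1
Step 2: thread A executes A1 (z = z * 2). Shared: x=3 y=5 z=4. PCs: A@1 B@1
Step 3: thread A executes A2 (x = x * 3). Shared: x=9 y=5 z=4. PCs: A@2 B@1
Step 4: thread B executes B2 (x = y). Shared: x=5 y=5 z=4. PCs: A@2 B@2
Step 5: thread B executes B3 (y = z). Shared: x=5 y=4 z=4. PCs: A@2 B@3
Step 6: thread A executes A3 (x = z). Shared: x=4 y=4 z=4. PCs: A@3 B@3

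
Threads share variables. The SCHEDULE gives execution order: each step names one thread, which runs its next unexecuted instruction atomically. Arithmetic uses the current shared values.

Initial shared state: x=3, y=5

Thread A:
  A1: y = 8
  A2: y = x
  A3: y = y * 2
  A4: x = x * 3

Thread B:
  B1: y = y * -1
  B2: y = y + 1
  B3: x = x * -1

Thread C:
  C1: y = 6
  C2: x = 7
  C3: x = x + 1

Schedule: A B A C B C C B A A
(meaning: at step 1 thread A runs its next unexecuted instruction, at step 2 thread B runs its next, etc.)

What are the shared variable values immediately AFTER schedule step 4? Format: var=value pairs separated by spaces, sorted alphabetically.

Step 1: thread A executes A1 (y = 8). Shared: x=3 y=8. PCs: A@1 B@0 C@0
Step 2: thread B executes B1 (y = y * -1). Shared: x=3 y=-8. PCs: A@1 B@1 C@0
Step 3: thread A executes A2 (y = x). Shared: x=3 y=3. PCs: A@2 B@1 C@0
Step 4: thread C executes C1 (y = 6). Shared: x=3 y=6. PCs: A@2 B@1 C@1

Answer: x=3 y=6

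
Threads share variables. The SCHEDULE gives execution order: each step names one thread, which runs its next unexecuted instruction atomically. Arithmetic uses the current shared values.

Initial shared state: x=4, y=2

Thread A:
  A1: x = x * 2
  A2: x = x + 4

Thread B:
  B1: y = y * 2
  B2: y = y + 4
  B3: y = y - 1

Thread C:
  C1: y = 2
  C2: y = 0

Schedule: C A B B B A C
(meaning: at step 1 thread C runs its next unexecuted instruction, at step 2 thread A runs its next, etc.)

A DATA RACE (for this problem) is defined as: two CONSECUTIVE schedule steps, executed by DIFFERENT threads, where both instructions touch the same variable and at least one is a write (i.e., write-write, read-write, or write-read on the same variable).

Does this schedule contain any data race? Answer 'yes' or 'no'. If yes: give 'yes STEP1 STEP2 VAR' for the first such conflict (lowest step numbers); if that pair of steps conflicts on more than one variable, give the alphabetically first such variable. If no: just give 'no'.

Answer: no

Derivation:
Steps 1,2: C(r=-,w=y) vs A(r=x,w=x). No conflict.
Steps 2,3: A(r=x,w=x) vs B(r=y,w=y). No conflict.
Steps 3,4: same thread (B). No race.
Steps 4,5: same thread (B). No race.
Steps 5,6: B(r=y,w=y) vs A(r=x,w=x). No conflict.
Steps 6,7: A(r=x,w=x) vs C(r=-,w=y). No conflict.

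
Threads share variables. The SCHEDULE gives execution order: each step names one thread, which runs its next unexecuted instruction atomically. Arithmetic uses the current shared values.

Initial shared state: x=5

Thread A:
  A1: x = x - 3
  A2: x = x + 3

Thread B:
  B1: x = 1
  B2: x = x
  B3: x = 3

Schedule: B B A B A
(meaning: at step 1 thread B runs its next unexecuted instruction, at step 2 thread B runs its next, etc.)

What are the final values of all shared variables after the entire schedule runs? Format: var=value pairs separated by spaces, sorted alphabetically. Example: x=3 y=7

Answer: x=6

Derivation:
Step 1: thread B executes B1 (x = 1). Shared: x=1. PCs: A@0 B@1
Step 2: thread B executes B2 (x = x). Shared: x=1. PCs: A@0 B@2
Step 3: thread A executes A1 (x = x - 3). Shared: x=-2. PCs: A@1 B@2
Step 4: thread B executes B3 (x = 3). Shared: x=3. PCs: A@1 B@3
Step 5: thread A executes A2 (x = x + 3). Shared: x=6. PCs: A@2 B@3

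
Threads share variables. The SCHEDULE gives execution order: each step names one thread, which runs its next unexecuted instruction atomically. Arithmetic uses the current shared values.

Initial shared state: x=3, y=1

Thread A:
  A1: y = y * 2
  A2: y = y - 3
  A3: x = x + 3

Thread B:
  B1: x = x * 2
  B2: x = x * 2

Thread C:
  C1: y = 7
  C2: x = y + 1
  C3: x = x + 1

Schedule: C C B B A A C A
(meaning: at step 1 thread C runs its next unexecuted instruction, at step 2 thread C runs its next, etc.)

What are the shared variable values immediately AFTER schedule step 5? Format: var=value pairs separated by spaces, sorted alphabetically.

Step 1: thread C executes C1 (y = 7). Shared: x=3 y=7. PCs: A@0 B@0 C@1
Step 2: thread C executes C2 (x = y + 1). Shared: x=8 y=7. PCs: A@0 B@0 C@2
Step 3: thread B executes B1 (x = x * 2). Shared: x=16 y=7. PCs: A@0 B@1 C@2
Step 4: thread B executes B2 (x = x * 2). Shared: x=32 y=7. PCs: A@0 B@2 C@2
Step 5: thread A executes A1 (y = y * 2). Shared: x=32 y=14. PCs: A@1 B@2 C@2

Answer: x=32 y=14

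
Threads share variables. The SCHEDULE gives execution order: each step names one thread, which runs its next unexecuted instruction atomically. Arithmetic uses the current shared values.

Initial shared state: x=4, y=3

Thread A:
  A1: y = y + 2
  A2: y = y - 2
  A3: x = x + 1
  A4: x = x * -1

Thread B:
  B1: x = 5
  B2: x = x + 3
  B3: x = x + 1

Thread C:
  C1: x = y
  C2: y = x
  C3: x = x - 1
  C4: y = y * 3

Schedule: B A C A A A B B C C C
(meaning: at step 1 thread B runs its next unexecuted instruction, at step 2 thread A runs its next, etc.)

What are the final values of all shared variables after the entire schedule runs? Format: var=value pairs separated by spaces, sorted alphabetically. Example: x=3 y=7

Answer: x=-3 y=-6

Derivation:
Step 1: thread B executes B1 (x = 5). Shared: x=5 y=3. PCs: A@0 B@1 C@0
Step 2: thread A executes A1 (y = y + 2). Shared: x=5 y=5. PCs: A@1 B@1 C@0
Step 3: thread C executes C1 (x = y). Shared: x=5 y=5. PCs: A@1 B@1 C@1
Step 4: thread A executes A2 (y = y - 2). Shared: x=5 y=3. PCs: A@2 B@1 C@1
Step 5: thread A executes A3 (x = x + 1). Shared: x=6 y=3. PCs: A@3 B@1 C@1
Step 6: thread A executes A4 (x = x * -1). Shared: x=-6 y=3. PCs: A@4 B@1 C@1
Step 7: thread B executes B2 (x = x + 3). Shared: x=-3 y=3. PCs: A@4 B@2 C@1
Step 8: thread B executes B3 (x = x + 1). Shared: x=-2 y=3. PCs: A@4 B@3 C@1
Step 9: thread C executes C2 (y = x). Shared: x=-2 y=-2. PCs: A@4 B@3 C@2
Step 10: thread C executes C3 (x = x - 1). Shared: x=-3 y=-2. PCs: A@4 B@3 C@3
Step 11: thread C executes C4 (y = y * 3). Shared: x=-3 y=-6. PCs: A@4 B@3 C@4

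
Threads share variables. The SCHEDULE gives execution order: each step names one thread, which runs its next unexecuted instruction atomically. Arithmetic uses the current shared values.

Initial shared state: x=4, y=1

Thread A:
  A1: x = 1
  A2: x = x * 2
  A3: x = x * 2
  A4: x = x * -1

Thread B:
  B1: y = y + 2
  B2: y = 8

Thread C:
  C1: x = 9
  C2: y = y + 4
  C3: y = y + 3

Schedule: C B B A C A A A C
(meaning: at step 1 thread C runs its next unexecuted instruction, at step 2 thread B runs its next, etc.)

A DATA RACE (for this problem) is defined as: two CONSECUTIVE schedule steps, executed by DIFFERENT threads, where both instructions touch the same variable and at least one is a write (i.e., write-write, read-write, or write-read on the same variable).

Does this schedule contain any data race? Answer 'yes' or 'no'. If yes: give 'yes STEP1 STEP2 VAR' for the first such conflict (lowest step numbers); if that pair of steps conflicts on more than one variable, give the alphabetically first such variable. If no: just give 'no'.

Steps 1,2: C(r=-,w=x) vs B(r=y,w=y). No conflict.
Steps 2,3: same thread (B). No race.
Steps 3,4: B(r=-,w=y) vs A(r=-,w=x). No conflict.
Steps 4,5: A(r=-,w=x) vs C(r=y,w=y). No conflict.
Steps 5,6: C(r=y,w=y) vs A(r=x,w=x). No conflict.
Steps 6,7: same thread (A). No race.
Steps 7,8: same thread (A). No race.
Steps 8,9: A(r=x,w=x) vs C(r=y,w=y). No conflict.

Answer: no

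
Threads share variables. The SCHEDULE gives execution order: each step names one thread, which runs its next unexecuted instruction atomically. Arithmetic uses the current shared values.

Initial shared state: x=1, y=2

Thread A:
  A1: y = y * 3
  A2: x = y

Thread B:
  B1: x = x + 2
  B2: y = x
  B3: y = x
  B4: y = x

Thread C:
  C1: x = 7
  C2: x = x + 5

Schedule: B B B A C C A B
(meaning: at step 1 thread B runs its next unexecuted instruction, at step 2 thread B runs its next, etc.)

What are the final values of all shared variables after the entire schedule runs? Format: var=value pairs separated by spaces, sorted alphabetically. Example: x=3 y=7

Answer: x=9 y=9

Derivation:
Step 1: thread B executes B1 (x = x + 2). Shared: x=3 y=2. PCs: A@0 B@1 C@0
Step 2: thread B executes B2 (y = x). Shared: x=3 y=3. PCs: A@0 B@2 C@0
Step 3: thread B executes B3 (y = x). Shared: x=3 y=3. PCs: A@0 B@3 C@0
Step 4: thread A executes A1 (y = y * 3). Shared: x=3 y=9. PCs: A@1 B@3 C@0
Step 5: thread C executes C1 (x = 7). Shared: x=7 y=9. PCs: A@1 B@3 C@1
Step 6: thread C executes C2 (x = x + 5). Shared: x=12 y=9. PCs: A@1 B@3 C@2
Step 7: thread A executes A2 (x = y). Shared: x=9 y=9. PCs: A@2 B@3 C@2
Step 8: thread B executes B4 (y = x). Shared: x=9 y=9. PCs: A@2 B@4 C@2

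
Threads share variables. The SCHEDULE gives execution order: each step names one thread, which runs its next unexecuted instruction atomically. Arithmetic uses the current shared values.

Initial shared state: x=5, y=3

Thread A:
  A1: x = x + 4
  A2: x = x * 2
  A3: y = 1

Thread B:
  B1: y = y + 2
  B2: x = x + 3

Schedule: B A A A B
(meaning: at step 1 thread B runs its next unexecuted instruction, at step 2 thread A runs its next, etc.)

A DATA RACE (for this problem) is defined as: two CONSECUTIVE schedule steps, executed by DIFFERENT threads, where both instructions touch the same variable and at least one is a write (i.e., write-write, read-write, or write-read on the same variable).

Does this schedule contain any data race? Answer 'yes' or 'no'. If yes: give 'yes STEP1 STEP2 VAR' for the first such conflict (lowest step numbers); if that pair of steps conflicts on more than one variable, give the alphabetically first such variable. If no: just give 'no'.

Answer: no

Derivation:
Steps 1,2: B(r=y,w=y) vs A(r=x,w=x). No conflict.
Steps 2,3: same thread (A). No race.
Steps 3,4: same thread (A). No race.
Steps 4,5: A(r=-,w=y) vs B(r=x,w=x). No conflict.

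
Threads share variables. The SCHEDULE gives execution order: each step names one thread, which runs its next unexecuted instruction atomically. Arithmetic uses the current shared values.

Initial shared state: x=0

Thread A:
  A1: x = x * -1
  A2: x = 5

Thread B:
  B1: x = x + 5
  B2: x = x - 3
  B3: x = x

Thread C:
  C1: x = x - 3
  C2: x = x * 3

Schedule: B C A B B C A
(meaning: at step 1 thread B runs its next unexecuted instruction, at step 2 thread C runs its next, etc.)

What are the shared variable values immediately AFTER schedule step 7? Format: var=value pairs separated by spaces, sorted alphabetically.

Answer: x=5

Derivation:
Step 1: thread B executes B1 (x = x + 5). Shared: x=5. PCs: A@0 B@1 C@0
Step 2: thread C executes C1 (x = x - 3). Shared: x=2. PCs: A@0 B@1 C@1
Step 3: thread A executes A1 (x = x * -1). Shared: x=-2. PCs: A@1 B@1 C@1
Step 4: thread B executes B2 (x = x - 3). Shared: x=-5. PCs: A@1 B@2 C@1
Step 5: thread B executes B3 (x = x). Shared: x=-5. PCs: A@1 B@3 C@1
Step 6: thread C executes C2 (x = x * 3). Shared: x=-15. PCs: A@1 B@3 C@2
Step 7: thread A executes A2 (x = 5). Shared: x=5. PCs: A@2 B@3 C@2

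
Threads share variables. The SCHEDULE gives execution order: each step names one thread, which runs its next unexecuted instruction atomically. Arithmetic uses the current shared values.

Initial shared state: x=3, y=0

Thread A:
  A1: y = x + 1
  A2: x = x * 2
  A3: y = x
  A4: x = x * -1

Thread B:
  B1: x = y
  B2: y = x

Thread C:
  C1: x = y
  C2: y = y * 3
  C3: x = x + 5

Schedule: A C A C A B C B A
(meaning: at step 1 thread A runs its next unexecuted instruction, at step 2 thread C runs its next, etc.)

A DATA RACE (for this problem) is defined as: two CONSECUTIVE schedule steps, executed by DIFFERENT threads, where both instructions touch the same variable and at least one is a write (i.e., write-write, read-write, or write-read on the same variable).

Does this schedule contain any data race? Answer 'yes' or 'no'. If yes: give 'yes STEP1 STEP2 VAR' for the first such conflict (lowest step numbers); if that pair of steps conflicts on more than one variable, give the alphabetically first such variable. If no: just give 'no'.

Answer: yes 1 2 x

Derivation:
Steps 1,2: A(y = x + 1) vs C(x = y). RACE on x (R-W), y (W-R). Multiple vars; alphabetically first is x.
Steps 2,3: C(x = y) vs A(x = x * 2). RACE on x (W-W).
Steps 3,4: A(r=x,w=x) vs C(r=y,w=y). No conflict.
Steps 4,5: C(y = y * 3) vs A(y = x). RACE on y (W-W).
Steps 5,6: A(y = x) vs B(x = y). RACE on x (R-W), y (W-R). Multiple vars; alphabetically first is x.
Steps 6,7: B(x = y) vs C(x = x + 5). RACE on x (W-W).
Steps 7,8: C(x = x + 5) vs B(y = x). RACE on x (W-R).
Steps 8,9: B(y = x) vs A(x = x * -1). RACE on x (R-W).
First conflict at steps 1,2.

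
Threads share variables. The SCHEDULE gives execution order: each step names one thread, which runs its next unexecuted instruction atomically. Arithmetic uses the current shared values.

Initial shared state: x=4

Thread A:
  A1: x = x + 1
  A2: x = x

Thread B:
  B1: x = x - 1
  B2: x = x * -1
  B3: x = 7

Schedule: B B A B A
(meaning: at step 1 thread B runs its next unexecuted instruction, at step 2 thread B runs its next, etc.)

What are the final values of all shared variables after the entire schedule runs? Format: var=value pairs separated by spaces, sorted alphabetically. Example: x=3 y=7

Step 1: thread B executes B1 (x = x - 1). Shared: x=3. PCs: A@0 B@1
Step 2: thread B executes B2 (x = x * -1). Shared: x=-3. PCs: A@0 B@2
Step 3: thread A executes A1 (x = x + 1). Shared: x=-2. PCs: A@1 B@2
Step 4: thread B executes B3 (x = 7). Shared: x=7. PCs: A@1 B@3
Step 5: thread A executes A2 (x = x). Shared: x=7. PCs: A@2 B@3

Answer: x=7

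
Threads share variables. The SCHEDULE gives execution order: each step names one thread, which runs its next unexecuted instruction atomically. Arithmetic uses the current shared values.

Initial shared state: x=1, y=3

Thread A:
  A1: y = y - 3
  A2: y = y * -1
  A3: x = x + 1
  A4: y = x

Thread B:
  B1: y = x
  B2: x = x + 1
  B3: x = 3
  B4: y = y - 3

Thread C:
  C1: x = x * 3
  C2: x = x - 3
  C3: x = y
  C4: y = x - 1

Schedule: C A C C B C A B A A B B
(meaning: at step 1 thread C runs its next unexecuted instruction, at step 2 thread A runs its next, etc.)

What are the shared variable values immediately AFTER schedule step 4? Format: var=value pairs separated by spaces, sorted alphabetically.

Answer: x=0 y=0

Derivation:
Step 1: thread C executes C1 (x = x * 3). Shared: x=3 y=3. PCs: A@0 B@0 C@1
Step 2: thread A executes A1 (y = y - 3). Shared: x=3 y=0. PCs: A@1 B@0 C@1
Step 3: thread C executes C2 (x = x - 3). Shared: x=0 y=0. PCs: A@1 B@0 C@2
Step 4: thread C executes C3 (x = y). Shared: x=0 y=0. PCs: A@1 B@0 C@3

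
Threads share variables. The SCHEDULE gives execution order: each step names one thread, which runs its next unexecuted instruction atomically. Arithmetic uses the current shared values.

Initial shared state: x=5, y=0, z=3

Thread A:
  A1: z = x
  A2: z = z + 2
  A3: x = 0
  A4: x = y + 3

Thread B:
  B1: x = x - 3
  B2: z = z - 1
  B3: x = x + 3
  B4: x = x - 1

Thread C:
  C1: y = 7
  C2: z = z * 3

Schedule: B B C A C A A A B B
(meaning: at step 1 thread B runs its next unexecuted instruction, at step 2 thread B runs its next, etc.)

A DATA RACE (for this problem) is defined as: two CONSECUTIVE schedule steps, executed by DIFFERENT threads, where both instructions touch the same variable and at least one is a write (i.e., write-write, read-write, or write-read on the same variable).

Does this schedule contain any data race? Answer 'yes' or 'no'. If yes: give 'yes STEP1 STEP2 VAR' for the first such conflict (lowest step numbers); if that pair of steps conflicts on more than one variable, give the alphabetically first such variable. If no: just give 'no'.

Steps 1,2: same thread (B). No race.
Steps 2,3: B(r=z,w=z) vs C(r=-,w=y). No conflict.
Steps 3,4: C(r=-,w=y) vs A(r=x,w=z). No conflict.
Steps 4,5: A(z = x) vs C(z = z * 3). RACE on z (W-W).
Steps 5,6: C(z = z * 3) vs A(z = z + 2). RACE on z (W-W).
Steps 6,7: same thread (A). No race.
Steps 7,8: same thread (A). No race.
Steps 8,9: A(x = y + 3) vs B(x = x + 3). RACE on x (W-W).
Steps 9,10: same thread (B). No race.
First conflict at steps 4,5.

Answer: yes 4 5 z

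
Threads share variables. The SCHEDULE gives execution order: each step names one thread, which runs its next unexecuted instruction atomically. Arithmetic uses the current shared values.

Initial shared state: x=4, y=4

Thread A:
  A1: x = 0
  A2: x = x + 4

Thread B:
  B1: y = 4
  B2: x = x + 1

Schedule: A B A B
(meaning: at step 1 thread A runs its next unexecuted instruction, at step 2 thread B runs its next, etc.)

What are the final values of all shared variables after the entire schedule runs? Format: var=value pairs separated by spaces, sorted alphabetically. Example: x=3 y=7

Answer: x=5 y=4

Derivation:
Step 1: thread A executes A1 (x = 0). Shared: x=0 y=4. PCs: A@1 B@0
Step 2: thread B executes B1 (y = 4). Shared: x=0 y=4. PCs: A@1 B@1
Step 3: thread A executes A2 (x = x + 4). Shared: x=4 y=4. PCs: A@2 B@1
Step 4: thread B executes B2 (x = x + 1). Shared: x=5 y=4. PCs: A@2 B@2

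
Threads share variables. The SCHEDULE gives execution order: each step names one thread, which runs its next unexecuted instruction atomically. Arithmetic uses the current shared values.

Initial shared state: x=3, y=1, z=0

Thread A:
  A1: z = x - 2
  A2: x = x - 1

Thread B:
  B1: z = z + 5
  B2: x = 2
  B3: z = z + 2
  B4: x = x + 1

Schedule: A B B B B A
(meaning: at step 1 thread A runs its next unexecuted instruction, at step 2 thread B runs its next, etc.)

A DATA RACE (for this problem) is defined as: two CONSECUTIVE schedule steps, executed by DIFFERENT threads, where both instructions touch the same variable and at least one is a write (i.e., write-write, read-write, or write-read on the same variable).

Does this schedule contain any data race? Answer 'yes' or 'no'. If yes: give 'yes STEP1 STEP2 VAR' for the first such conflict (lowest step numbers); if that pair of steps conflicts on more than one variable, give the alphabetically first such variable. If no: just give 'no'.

Steps 1,2: A(z = x - 2) vs B(z = z + 5). RACE on z (W-W).
Steps 2,3: same thread (B). No race.
Steps 3,4: same thread (B). No race.
Steps 4,5: same thread (B). No race.
Steps 5,6: B(x = x + 1) vs A(x = x - 1). RACE on x (W-W).
First conflict at steps 1,2.

Answer: yes 1 2 z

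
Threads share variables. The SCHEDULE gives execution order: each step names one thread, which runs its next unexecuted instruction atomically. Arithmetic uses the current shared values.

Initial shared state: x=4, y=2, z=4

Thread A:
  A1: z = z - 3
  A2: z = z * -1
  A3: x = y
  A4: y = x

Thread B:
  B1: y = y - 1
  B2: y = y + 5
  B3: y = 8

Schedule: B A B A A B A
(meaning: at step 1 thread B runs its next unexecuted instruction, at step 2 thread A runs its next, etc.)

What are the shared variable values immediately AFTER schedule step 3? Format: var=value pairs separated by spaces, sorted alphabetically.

Step 1: thread B executes B1 (y = y - 1). Shared: x=4 y=1 z=4. PCs: A@0 B@1
Step 2: thread A executes A1 (z = z - 3). Shared: x=4 y=1 z=1. PCs: A@1 B@1
Step 3: thread B executes B2 (y = y + 5). Shared: x=4 y=6 z=1. PCs: A@1 B@2

Answer: x=4 y=6 z=1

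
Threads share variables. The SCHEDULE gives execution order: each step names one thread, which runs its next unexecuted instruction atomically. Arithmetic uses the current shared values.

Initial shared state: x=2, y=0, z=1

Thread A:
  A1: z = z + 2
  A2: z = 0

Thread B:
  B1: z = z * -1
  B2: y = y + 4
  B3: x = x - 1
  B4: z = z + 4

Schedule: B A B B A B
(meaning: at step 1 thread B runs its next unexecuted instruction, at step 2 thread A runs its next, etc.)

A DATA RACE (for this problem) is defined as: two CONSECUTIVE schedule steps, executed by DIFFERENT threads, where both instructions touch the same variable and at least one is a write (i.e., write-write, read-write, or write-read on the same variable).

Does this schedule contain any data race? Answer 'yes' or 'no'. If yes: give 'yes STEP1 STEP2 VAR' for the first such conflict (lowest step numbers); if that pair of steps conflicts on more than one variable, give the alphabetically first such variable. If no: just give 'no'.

Answer: yes 1 2 z

Derivation:
Steps 1,2: B(z = z * -1) vs A(z = z + 2). RACE on z (W-W).
Steps 2,3: A(r=z,w=z) vs B(r=y,w=y). No conflict.
Steps 3,4: same thread (B). No race.
Steps 4,5: B(r=x,w=x) vs A(r=-,w=z). No conflict.
Steps 5,6: A(z = 0) vs B(z = z + 4). RACE on z (W-W).
First conflict at steps 1,2.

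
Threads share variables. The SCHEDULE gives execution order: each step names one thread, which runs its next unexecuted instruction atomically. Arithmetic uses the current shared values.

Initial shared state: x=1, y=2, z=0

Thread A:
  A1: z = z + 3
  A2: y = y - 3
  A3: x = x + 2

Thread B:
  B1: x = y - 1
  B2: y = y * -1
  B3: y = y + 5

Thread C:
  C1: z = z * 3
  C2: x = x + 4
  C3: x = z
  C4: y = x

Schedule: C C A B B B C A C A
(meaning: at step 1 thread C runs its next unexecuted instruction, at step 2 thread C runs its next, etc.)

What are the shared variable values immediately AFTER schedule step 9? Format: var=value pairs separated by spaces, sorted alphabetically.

Answer: x=3 y=3 z=3

Derivation:
Step 1: thread C executes C1 (z = z * 3). Shared: x=1 y=2 z=0. PCs: A@0 B@0 C@1
Step 2: thread C executes C2 (x = x + 4). Shared: x=5 y=2 z=0. PCs: A@0 B@0 C@2
Step 3: thread A executes A1 (z = z + 3). Shared: x=5 y=2 z=3. PCs: A@1 B@0 C@2
Step 4: thread B executes B1 (x = y - 1). Shared: x=1 y=2 z=3. PCs: A@1 B@1 C@2
Step 5: thread B executes B2 (y = y * -1). Shared: x=1 y=-2 z=3. PCs: A@1 B@2 C@2
Step 6: thread B executes B3 (y = y + 5). Shared: x=1 y=3 z=3. PCs: A@1 B@3 C@2
Step 7: thread C executes C3 (x = z). Shared: x=3 y=3 z=3. PCs: A@1 B@3 C@3
Step 8: thread A executes A2 (y = y - 3). Shared: x=3 y=0 z=3. PCs: A@2 B@3 C@3
Step 9: thread C executes C4 (y = x). Shared: x=3 y=3 z=3. PCs: A@2 B@3 C@4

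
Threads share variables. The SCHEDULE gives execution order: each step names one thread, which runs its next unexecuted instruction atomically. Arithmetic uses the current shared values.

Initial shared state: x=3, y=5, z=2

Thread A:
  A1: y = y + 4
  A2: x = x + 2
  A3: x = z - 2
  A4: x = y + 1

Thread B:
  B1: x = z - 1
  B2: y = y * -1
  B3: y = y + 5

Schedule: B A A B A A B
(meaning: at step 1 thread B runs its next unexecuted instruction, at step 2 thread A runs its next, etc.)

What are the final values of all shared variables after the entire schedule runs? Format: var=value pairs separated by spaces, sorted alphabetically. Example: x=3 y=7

Answer: x=-8 y=-4 z=2

Derivation:
Step 1: thread B executes B1 (x = z - 1). Shared: x=1 y=5 z=2. PCs: A@0 B@1
Step 2: thread A executes A1 (y = y + 4). Shared: x=1 y=9 z=2. PCs: A@1 B@1
Step 3: thread A executes A2 (x = x + 2). Shared: x=3 y=9 z=2. PCs: A@2 B@1
Step 4: thread B executes B2 (y = y * -1). Shared: x=3 y=-9 z=2. PCs: A@2 B@2
Step 5: thread A executes A3 (x = z - 2). Shared: x=0 y=-9 z=2. PCs: A@3 B@2
Step 6: thread A executes A4 (x = y + 1). Shared: x=-8 y=-9 z=2. PCs: A@4 B@2
Step 7: thread B executes B3 (y = y + 5). Shared: x=-8 y=-4 z=2. PCs: A@4 B@3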